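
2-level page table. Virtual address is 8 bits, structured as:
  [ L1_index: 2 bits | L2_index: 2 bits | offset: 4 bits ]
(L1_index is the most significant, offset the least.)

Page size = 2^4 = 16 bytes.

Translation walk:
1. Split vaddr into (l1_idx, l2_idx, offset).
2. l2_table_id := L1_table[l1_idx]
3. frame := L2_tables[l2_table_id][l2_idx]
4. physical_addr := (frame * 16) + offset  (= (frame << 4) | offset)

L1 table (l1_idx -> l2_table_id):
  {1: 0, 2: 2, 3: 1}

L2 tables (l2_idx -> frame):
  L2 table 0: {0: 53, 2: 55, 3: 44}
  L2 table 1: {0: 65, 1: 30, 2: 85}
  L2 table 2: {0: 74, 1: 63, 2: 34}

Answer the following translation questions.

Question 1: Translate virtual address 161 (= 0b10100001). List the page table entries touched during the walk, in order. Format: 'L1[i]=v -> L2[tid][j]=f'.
Answer: L1[2]=2 -> L2[2][2]=34

Derivation:
vaddr = 161 = 0b10100001
Split: l1_idx=2, l2_idx=2, offset=1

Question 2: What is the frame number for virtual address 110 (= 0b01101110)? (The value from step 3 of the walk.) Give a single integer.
Answer: 55

Derivation:
vaddr = 110: l1_idx=1, l2_idx=2
L1[1] = 0; L2[0][2] = 55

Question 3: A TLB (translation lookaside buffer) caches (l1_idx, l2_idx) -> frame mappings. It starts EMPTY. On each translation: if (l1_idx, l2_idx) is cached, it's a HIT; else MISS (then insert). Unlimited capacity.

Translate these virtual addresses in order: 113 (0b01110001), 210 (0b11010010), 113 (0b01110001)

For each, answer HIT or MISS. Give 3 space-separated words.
vaddr=113: (1,3) not in TLB -> MISS, insert
vaddr=210: (3,1) not in TLB -> MISS, insert
vaddr=113: (1,3) in TLB -> HIT

Answer: MISS MISS HIT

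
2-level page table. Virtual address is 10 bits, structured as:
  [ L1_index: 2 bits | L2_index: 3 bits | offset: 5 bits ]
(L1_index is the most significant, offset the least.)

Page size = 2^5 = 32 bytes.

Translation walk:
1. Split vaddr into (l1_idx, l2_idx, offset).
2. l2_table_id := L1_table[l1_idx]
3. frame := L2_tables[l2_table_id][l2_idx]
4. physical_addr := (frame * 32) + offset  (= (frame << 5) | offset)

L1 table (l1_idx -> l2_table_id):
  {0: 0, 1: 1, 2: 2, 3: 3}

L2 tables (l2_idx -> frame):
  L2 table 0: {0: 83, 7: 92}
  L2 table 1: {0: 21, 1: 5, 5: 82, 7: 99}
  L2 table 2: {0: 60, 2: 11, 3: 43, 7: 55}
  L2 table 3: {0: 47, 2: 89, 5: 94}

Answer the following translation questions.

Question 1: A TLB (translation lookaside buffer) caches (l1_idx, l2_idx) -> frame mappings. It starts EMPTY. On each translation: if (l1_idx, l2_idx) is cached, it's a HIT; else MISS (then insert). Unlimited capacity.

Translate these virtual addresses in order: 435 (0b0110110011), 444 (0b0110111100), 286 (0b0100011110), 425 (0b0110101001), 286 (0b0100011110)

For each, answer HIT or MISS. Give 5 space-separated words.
Answer: MISS HIT MISS HIT HIT

Derivation:
vaddr=435: (1,5) not in TLB -> MISS, insert
vaddr=444: (1,5) in TLB -> HIT
vaddr=286: (1,0) not in TLB -> MISS, insert
vaddr=425: (1,5) in TLB -> HIT
vaddr=286: (1,0) in TLB -> HIT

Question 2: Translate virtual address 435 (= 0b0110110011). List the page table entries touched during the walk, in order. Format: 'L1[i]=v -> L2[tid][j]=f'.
Answer: L1[1]=1 -> L2[1][5]=82

Derivation:
vaddr = 435 = 0b0110110011
Split: l1_idx=1, l2_idx=5, offset=19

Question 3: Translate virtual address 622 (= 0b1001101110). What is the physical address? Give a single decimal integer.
vaddr = 622 = 0b1001101110
Split: l1_idx=2, l2_idx=3, offset=14
L1[2] = 2
L2[2][3] = 43
paddr = 43 * 32 + 14 = 1390

Answer: 1390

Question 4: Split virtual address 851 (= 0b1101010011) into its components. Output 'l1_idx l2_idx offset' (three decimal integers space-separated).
vaddr = 851 = 0b1101010011
  top 2 bits -> l1_idx = 3
  next 3 bits -> l2_idx = 2
  bottom 5 bits -> offset = 19

Answer: 3 2 19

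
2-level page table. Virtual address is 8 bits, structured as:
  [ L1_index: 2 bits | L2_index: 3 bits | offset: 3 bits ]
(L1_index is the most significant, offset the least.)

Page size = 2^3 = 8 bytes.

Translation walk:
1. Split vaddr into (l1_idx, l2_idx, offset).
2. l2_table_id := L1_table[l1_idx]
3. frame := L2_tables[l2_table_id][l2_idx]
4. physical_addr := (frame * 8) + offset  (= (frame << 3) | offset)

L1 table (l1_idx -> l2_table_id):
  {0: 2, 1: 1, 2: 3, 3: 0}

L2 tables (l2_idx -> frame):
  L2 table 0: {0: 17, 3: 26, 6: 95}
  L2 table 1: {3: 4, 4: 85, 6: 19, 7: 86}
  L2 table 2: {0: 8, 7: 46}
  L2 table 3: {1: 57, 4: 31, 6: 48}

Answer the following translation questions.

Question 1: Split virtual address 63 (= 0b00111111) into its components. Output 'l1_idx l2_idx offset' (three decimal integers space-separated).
Answer: 0 7 7

Derivation:
vaddr = 63 = 0b00111111
  top 2 bits -> l1_idx = 0
  next 3 bits -> l2_idx = 7
  bottom 3 bits -> offset = 7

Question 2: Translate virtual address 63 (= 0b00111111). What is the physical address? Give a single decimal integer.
vaddr = 63 = 0b00111111
Split: l1_idx=0, l2_idx=7, offset=7
L1[0] = 2
L2[2][7] = 46
paddr = 46 * 8 + 7 = 375

Answer: 375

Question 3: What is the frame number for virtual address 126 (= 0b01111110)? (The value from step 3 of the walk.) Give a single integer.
vaddr = 126: l1_idx=1, l2_idx=7
L1[1] = 1; L2[1][7] = 86

Answer: 86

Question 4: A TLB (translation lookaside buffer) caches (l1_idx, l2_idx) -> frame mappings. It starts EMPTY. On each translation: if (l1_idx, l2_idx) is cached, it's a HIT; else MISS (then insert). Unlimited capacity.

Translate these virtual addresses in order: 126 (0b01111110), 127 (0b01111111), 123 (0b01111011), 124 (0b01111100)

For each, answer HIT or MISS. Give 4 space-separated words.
Answer: MISS HIT HIT HIT

Derivation:
vaddr=126: (1,7) not in TLB -> MISS, insert
vaddr=127: (1,7) in TLB -> HIT
vaddr=123: (1,7) in TLB -> HIT
vaddr=124: (1,7) in TLB -> HIT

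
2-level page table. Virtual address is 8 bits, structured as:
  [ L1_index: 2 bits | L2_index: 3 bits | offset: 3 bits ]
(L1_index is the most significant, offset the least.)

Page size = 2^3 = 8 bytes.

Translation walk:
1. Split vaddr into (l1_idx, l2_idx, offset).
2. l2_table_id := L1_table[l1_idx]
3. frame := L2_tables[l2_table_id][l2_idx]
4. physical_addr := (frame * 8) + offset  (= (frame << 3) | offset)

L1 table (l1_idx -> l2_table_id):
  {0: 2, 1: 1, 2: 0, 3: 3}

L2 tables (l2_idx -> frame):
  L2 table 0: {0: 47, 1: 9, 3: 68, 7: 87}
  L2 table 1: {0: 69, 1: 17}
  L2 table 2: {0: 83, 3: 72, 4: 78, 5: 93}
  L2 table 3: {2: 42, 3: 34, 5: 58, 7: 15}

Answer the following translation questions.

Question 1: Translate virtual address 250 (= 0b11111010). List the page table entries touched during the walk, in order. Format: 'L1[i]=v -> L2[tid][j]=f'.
Answer: L1[3]=3 -> L2[3][7]=15

Derivation:
vaddr = 250 = 0b11111010
Split: l1_idx=3, l2_idx=7, offset=2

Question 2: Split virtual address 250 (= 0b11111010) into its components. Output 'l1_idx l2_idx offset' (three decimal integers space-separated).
vaddr = 250 = 0b11111010
  top 2 bits -> l1_idx = 3
  next 3 bits -> l2_idx = 7
  bottom 3 bits -> offset = 2

Answer: 3 7 2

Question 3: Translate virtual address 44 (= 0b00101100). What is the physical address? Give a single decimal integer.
Answer: 748

Derivation:
vaddr = 44 = 0b00101100
Split: l1_idx=0, l2_idx=5, offset=4
L1[0] = 2
L2[2][5] = 93
paddr = 93 * 8 + 4 = 748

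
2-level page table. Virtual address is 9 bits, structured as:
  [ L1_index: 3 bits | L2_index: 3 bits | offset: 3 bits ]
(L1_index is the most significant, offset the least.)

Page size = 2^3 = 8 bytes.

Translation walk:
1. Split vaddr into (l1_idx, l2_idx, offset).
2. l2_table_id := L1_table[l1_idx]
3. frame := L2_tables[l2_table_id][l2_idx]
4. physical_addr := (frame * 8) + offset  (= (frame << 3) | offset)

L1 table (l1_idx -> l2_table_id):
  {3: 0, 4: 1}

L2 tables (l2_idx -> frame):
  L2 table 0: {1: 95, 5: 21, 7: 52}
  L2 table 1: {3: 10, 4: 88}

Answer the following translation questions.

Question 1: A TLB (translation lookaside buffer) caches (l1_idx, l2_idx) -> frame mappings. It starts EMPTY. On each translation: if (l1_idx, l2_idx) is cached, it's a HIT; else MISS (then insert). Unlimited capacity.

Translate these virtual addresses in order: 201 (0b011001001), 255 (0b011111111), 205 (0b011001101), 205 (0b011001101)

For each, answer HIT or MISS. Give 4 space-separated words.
Answer: MISS MISS HIT HIT

Derivation:
vaddr=201: (3,1) not in TLB -> MISS, insert
vaddr=255: (3,7) not in TLB -> MISS, insert
vaddr=205: (3,1) in TLB -> HIT
vaddr=205: (3,1) in TLB -> HIT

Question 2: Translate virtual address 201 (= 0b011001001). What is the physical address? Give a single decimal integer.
Answer: 761

Derivation:
vaddr = 201 = 0b011001001
Split: l1_idx=3, l2_idx=1, offset=1
L1[3] = 0
L2[0][1] = 95
paddr = 95 * 8 + 1 = 761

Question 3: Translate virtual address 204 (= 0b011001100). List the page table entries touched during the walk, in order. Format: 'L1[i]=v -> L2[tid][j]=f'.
vaddr = 204 = 0b011001100
Split: l1_idx=3, l2_idx=1, offset=4

Answer: L1[3]=0 -> L2[0][1]=95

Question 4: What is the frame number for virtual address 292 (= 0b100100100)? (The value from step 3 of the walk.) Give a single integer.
Answer: 88

Derivation:
vaddr = 292: l1_idx=4, l2_idx=4
L1[4] = 1; L2[1][4] = 88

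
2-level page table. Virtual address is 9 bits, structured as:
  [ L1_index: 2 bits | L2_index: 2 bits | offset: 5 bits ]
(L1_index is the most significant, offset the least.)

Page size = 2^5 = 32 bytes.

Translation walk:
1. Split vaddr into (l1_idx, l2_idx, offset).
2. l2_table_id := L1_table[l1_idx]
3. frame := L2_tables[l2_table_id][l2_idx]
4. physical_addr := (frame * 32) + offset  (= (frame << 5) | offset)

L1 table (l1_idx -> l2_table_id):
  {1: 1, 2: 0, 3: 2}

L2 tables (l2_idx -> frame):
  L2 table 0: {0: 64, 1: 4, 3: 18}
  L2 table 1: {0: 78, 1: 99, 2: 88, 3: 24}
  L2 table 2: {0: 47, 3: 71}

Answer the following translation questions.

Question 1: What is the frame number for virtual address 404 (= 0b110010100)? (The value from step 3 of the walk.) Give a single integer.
vaddr = 404: l1_idx=3, l2_idx=0
L1[3] = 2; L2[2][0] = 47

Answer: 47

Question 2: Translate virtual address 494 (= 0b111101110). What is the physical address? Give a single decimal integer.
Answer: 2286

Derivation:
vaddr = 494 = 0b111101110
Split: l1_idx=3, l2_idx=3, offset=14
L1[3] = 2
L2[2][3] = 71
paddr = 71 * 32 + 14 = 2286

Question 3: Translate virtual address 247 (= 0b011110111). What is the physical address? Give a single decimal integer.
vaddr = 247 = 0b011110111
Split: l1_idx=1, l2_idx=3, offset=23
L1[1] = 1
L2[1][3] = 24
paddr = 24 * 32 + 23 = 791

Answer: 791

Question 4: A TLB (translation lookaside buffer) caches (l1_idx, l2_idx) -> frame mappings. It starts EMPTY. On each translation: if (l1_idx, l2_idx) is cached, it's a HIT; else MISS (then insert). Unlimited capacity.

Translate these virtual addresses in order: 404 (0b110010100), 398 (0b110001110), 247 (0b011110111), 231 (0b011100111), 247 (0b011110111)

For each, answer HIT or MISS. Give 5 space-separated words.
Answer: MISS HIT MISS HIT HIT

Derivation:
vaddr=404: (3,0) not in TLB -> MISS, insert
vaddr=398: (3,0) in TLB -> HIT
vaddr=247: (1,3) not in TLB -> MISS, insert
vaddr=231: (1,3) in TLB -> HIT
vaddr=247: (1,3) in TLB -> HIT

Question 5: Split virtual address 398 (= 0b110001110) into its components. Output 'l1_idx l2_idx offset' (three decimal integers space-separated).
Answer: 3 0 14

Derivation:
vaddr = 398 = 0b110001110
  top 2 bits -> l1_idx = 3
  next 2 bits -> l2_idx = 0
  bottom 5 bits -> offset = 14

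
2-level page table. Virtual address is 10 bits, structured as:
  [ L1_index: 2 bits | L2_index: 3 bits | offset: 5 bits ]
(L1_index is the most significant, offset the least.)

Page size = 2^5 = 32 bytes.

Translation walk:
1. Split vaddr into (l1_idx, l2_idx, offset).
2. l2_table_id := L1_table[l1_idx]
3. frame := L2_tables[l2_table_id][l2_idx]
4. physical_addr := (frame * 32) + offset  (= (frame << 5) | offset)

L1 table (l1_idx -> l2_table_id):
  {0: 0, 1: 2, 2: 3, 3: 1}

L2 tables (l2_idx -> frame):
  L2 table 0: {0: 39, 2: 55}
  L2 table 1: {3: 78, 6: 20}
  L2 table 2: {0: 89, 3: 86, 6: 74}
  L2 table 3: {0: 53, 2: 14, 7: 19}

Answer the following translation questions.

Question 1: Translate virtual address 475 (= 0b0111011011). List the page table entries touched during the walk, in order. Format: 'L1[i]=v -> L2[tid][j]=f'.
vaddr = 475 = 0b0111011011
Split: l1_idx=1, l2_idx=6, offset=27

Answer: L1[1]=2 -> L2[2][6]=74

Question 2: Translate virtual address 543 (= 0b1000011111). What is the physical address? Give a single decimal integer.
vaddr = 543 = 0b1000011111
Split: l1_idx=2, l2_idx=0, offset=31
L1[2] = 3
L2[3][0] = 53
paddr = 53 * 32 + 31 = 1727

Answer: 1727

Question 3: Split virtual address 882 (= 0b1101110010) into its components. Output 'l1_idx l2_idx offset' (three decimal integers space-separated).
vaddr = 882 = 0b1101110010
  top 2 bits -> l1_idx = 3
  next 3 bits -> l2_idx = 3
  bottom 5 bits -> offset = 18

Answer: 3 3 18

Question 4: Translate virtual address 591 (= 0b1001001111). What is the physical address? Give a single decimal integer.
vaddr = 591 = 0b1001001111
Split: l1_idx=2, l2_idx=2, offset=15
L1[2] = 3
L2[3][2] = 14
paddr = 14 * 32 + 15 = 463

Answer: 463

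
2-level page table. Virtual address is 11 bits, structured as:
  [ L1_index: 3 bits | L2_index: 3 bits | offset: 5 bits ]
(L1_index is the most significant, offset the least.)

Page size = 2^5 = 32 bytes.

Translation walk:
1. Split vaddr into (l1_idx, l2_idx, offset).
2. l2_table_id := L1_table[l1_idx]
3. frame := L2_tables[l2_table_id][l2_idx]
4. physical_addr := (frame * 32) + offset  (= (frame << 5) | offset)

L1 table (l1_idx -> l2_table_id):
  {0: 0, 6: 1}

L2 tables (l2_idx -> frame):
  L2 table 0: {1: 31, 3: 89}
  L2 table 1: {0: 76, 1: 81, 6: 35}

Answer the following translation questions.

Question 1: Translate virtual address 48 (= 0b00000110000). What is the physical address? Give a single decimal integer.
Answer: 1008

Derivation:
vaddr = 48 = 0b00000110000
Split: l1_idx=0, l2_idx=1, offset=16
L1[0] = 0
L2[0][1] = 31
paddr = 31 * 32 + 16 = 1008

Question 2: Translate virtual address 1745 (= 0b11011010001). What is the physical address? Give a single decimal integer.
Answer: 1137

Derivation:
vaddr = 1745 = 0b11011010001
Split: l1_idx=6, l2_idx=6, offset=17
L1[6] = 1
L2[1][6] = 35
paddr = 35 * 32 + 17 = 1137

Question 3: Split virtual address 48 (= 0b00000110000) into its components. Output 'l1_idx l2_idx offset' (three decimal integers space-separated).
Answer: 0 1 16

Derivation:
vaddr = 48 = 0b00000110000
  top 3 bits -> l1_idx = 0
  next 3 bits -> l2_idx = 1
  bottom 5 bits -> offset = 16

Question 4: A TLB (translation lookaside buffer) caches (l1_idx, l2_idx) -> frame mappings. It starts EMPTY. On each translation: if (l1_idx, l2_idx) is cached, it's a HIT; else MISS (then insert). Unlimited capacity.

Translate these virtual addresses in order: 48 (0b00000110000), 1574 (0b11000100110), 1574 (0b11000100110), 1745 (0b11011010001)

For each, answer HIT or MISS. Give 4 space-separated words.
vaddr=48: (0,1) not in TLB -> MISS, insert
vaddr=1574: (6,1) not in TLB -> MISS, insert
vaddr=1574: (6,1) in TLB -> HIT
vaddr=1745: (6,6) not in TLB -> MISS, insert

Answer: MISS MISS HIT MISS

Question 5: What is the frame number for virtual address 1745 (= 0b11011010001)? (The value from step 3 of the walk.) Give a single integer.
vaddr = 1745: l1_idx=6, l2_idx=6
L1[6] = 1; L2[1][6] = 35

Answer: 35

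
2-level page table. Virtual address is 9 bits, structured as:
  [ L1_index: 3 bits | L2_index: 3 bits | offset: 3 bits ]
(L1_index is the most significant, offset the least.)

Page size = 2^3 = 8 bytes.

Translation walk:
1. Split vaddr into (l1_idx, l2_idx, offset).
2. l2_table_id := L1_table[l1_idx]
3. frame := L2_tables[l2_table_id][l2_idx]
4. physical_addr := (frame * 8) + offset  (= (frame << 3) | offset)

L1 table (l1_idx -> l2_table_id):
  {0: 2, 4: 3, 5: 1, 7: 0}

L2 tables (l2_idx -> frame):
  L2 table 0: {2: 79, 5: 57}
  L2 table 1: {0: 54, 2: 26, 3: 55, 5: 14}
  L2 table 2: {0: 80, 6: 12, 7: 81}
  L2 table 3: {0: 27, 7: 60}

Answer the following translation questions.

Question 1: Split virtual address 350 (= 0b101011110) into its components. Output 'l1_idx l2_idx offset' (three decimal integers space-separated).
Answer: 5 3 6

Derivation:
vaddr = 350 = 0b101011110
  top 3 bits -> l1_idx = 5
  next 3 bits -> l2_idx = 3
  bottom 3 bits -> offset = 6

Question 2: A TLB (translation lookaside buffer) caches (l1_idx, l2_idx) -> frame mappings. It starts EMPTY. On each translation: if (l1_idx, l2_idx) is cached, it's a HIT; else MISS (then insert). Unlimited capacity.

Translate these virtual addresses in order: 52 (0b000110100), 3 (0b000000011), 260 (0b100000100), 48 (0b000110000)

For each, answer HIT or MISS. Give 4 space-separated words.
Answer: MISS MISS MISS HIT

Derivation:
vaddr=52: (0,6) not in TLB -> MISS, insert
vaddr=3: (0,0) not in TLB -> MISS, insert
vaddr=260: (4,0) not in TLB -> MISS, insert
vaddr=48: (0,6) in TLB -> HIT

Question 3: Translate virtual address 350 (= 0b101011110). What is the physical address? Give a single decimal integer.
vaddr = 350 = 0b101011110
Split: l1_idx=5, l2_idx=3, offset=6
L1[5] = 1
L2[1][3] = 55
paddr = 55 * 8 + 6 = 446

Answer: 446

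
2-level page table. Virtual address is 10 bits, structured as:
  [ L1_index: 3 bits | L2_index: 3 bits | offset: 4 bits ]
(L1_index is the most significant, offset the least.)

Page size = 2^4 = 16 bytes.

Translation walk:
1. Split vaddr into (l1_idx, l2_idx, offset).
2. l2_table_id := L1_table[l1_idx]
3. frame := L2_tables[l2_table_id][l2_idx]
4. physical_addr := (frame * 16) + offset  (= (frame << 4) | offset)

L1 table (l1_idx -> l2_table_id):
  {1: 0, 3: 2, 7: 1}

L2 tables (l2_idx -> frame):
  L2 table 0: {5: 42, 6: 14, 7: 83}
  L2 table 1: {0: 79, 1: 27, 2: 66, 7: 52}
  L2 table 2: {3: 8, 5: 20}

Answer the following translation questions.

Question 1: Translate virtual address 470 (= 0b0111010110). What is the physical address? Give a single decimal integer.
Answer: 326

Derivation:
vaddr = 470 = 0b0111010110
Split: l1_idx=3, l2_idx=5, offset=6
L1[3] = 2
L2[2][5] = 20
paddr = 20 * 16 + 6 = 326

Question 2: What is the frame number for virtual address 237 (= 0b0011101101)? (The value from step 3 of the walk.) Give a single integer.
Answer: 14

Derivation:
vaddr = 237: l1_idx=1, l2_idx=6
L1[1] = 0; L2[0][6] = 14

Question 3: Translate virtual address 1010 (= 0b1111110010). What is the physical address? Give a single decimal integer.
vaddr = 1010 = 0b1111110010
Split: l1_idx=7, l2_idx=7, offset=2
L1[7] = 1
L2[1][7] = 52
paddr = 52 * 16 + 2 = 834

Answer: 834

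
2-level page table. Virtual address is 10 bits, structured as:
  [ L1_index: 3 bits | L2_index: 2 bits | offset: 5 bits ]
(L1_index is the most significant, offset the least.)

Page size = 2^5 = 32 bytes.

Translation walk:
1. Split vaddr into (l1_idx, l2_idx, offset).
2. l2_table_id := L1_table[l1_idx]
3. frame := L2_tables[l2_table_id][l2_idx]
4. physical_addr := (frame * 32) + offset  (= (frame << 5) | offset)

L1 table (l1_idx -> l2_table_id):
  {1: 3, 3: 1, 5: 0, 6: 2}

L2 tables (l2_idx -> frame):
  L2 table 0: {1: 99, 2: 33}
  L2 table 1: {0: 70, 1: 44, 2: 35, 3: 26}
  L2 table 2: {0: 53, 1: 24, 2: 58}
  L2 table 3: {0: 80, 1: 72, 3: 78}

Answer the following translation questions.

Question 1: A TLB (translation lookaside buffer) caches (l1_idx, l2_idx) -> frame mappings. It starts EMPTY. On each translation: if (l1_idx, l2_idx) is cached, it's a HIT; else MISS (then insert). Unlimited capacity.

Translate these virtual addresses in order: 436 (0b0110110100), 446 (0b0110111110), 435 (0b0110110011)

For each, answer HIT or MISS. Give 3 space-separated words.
vaddr=436: (3,1) not in TLB -> MISS, insert
vaddr=446: (3,1) in TLB -> HIT
vaddr=435: (3,1) in TLB -> HIT

Answer: MISS HIT HIT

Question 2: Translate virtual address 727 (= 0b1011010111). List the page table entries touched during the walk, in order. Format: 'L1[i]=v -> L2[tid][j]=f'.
Answer: L1[5]=0 -> L2[0][2]=33

Derivation:
vaddr = 727 = 0b1011010111
Split: l1_idx=5, l2_idx=2, offset=23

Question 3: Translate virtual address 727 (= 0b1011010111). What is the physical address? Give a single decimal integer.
Answer: 1079

Derivation:
vaddr = 727 = 0b1011010111
Split: l1_idx=5, l2_idx=2, offset=23
L1[5] = 0
L2[0][2] = 33
paddr = 33 * 32 + 23 = 1079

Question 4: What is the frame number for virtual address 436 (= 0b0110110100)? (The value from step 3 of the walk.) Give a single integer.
vaddr = 436: l1_idx=3, l2_idx=1
L1[3] = 1; L2[1][1] = 44

Answer: 44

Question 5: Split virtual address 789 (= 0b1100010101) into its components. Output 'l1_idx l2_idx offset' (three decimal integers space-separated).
vaddr = 789 = 0b1100010101
  top 3 bits -> l1_idx = 6
  next 2 bits -> l2_idx = 0
  bottom 5 bits -> offset = 21

Answer: 6 0 21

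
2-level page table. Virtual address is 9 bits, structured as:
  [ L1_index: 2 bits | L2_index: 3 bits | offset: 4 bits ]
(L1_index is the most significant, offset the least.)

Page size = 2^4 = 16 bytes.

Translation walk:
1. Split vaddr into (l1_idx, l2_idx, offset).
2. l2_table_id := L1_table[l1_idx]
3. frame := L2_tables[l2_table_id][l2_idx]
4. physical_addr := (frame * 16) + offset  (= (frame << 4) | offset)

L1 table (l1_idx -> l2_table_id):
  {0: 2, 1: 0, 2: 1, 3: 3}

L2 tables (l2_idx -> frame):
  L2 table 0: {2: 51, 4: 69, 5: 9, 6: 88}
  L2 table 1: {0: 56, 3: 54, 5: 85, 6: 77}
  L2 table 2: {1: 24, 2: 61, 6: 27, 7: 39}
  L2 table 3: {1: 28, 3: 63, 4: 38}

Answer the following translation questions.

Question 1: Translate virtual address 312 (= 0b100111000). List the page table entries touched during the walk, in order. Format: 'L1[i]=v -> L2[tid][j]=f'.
vaddr = 312 = 0b100111000
Split: l1_idx=2, l2_idx=3, offset=8

Answer: L1[2]=1 -> L2[1][3]=54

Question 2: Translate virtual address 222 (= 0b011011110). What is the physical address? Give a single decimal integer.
vaddr = 222 = 0b011011110
Split: l1_idx=1, l2_idx=5, offset=14
L1[1] = 0
L2[0][5] = 9
paddr = 9 * 16 + 14 = 158

Answer: 158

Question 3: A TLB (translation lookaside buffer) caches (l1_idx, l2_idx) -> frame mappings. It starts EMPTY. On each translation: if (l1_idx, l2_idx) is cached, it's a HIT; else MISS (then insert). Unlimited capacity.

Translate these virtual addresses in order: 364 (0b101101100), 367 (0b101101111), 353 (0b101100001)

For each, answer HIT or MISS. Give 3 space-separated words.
Answer: MISS HIT HIT

Derivation:
vaddr=364: (2,6) not in TLB -> MISS, insert
vaddr=367: (2,6) in TLB -> HIT
vaddr=353: (2,6) in TLB -> HIT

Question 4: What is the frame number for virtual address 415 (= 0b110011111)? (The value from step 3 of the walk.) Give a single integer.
Answer: 28

Derivation:
vaddr = 415: l1_idx=3, l2_idx=1
L1[3] = 3; L2[3][1] = 28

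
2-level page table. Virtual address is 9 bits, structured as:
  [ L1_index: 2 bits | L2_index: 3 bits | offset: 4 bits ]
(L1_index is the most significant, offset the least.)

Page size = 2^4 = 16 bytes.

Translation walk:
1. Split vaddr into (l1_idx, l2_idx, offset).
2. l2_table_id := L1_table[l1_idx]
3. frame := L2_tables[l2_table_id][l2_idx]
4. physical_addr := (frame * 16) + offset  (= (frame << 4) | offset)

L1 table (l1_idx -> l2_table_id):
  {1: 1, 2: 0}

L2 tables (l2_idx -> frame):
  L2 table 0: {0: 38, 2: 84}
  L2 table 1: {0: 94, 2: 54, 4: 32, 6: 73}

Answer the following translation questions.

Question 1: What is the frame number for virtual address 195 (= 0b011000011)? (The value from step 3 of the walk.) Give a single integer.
Answer: 32

Derivation:
vaddr = 195: l1_idx=1, l2_idx=4
L1[1] = 1; L2[1][4] = 32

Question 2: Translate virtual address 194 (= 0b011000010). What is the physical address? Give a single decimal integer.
Answer: 514

Derivation:
vaddr = 194 = 0b011000010
Split: l1_idx=1, l2_idx=4, offset=2
L1[1] = 1
L2[1][4] = 32
paddr = 32 * 16 + 2 = 514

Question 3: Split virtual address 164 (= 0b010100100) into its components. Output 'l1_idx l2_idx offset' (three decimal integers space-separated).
vaddr = 164 = 0b010100100
  top 2 bits -> l1_idx = 1
  next 3 bits -> l2_idx = 2
  bottom 4 bits -> offset = 4

Answer: 1 2 4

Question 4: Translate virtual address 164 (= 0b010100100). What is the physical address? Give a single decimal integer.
Answer: 868

Derivation:
vaddr = 164 = 0b010100100
Split: l1_idx=1, l2_idx=2, offset=4
L1[1] = 1
L2[1][2] = 54
paddr = 54 * 16 + 4 = 868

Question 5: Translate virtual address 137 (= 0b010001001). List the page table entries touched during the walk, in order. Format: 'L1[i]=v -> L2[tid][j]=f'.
Answer: L1[1]=1 -> L2[1][0]=94

Derivation:
vaddr = 137 = 0b010001001
Split: l1_idx=1, l2_idx=0, offset=9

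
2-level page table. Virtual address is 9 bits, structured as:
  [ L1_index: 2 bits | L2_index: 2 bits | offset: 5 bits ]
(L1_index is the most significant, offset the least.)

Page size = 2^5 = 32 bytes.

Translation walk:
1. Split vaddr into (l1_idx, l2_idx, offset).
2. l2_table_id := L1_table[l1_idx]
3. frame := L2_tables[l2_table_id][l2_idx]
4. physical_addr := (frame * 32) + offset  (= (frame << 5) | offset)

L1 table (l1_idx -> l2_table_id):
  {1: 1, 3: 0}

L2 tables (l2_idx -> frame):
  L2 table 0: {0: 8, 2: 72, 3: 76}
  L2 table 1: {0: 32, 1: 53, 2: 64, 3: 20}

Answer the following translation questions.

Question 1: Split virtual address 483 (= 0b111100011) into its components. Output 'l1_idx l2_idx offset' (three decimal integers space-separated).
Answer: 3 3 3

Derivation:
vaddr = 483 = 0b111100011
  top 2 bits -> l1_idx = 3
  next 2 bits -> l2_idx = 3
  bottom 5 bits -> offset = 3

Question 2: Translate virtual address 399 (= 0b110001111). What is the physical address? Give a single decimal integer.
vaddr = 399 = 0b110001111
Split: l1_idx=3, l2_idx=0, offset=15
L1[3] = 0
L2[0][0] = 8
paddr = 8 * 32 + 15 = 271

Answer: 271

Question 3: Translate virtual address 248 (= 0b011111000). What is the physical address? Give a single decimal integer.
Answer: 664

Derivation:
vaddr = 248 = 0b011111000
Split: l1_idx=1, l2_idx=3, offset=24
L1[1] = 1
L2[1][3] = 20
paddr = 20 * 32 + 24 = 664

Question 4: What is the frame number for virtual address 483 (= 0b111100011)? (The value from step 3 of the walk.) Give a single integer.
vaddr = 483: l1_idx=3, l2_idx=3
L1[3] = 0; L2[0][3] = 76

Answer: 76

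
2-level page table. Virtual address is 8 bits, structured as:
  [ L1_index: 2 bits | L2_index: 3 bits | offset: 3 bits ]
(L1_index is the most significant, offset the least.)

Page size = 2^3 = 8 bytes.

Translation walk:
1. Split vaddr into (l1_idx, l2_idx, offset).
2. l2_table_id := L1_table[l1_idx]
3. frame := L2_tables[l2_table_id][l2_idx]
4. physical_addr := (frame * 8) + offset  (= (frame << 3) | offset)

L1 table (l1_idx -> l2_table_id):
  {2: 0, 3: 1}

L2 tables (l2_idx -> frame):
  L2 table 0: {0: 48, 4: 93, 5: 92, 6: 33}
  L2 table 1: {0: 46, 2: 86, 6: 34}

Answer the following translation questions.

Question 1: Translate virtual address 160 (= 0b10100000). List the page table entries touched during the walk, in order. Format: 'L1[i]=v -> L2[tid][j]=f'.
Answer: L1[2]=0 -> L2[0][4]=93

Derivation:
vaddr = 160 = 0b10100000
Split: l1_idx=2, l2_idx=4, offset=0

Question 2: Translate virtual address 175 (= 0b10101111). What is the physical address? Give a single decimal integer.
vaddr = 175 = 0b10101111
Split: l1_idx=2, l2_idx=5, offset=7
L1[2] = 0
L2[0][5] = 92
paddr = 92 * 8 + 7 = 743

Answer: 743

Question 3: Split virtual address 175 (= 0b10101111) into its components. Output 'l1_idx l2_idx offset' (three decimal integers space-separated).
Answer: 2 5 7

Derivation:
vaddr = 175 = 0b10101111
  top 2 bits -> l1_idx = 2
  next 3 bits -> l2_idx = 5
  bottom 3 bits -> offset = 7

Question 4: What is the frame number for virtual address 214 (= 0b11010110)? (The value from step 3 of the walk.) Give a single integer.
vaddr = 214: l1_idx=3, l2_idx=2
L1[3] = 1; L2[1][2] = 86

Answer: 86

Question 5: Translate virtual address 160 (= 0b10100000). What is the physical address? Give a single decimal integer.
vaddr = 160 = 0b10100000
Split: l1_idx=2, l2_idx=4, offset=0
L1[2] = 0
L2[0][4] = 93
paddr = 93 * 8 + 0 = 744

Answer: 744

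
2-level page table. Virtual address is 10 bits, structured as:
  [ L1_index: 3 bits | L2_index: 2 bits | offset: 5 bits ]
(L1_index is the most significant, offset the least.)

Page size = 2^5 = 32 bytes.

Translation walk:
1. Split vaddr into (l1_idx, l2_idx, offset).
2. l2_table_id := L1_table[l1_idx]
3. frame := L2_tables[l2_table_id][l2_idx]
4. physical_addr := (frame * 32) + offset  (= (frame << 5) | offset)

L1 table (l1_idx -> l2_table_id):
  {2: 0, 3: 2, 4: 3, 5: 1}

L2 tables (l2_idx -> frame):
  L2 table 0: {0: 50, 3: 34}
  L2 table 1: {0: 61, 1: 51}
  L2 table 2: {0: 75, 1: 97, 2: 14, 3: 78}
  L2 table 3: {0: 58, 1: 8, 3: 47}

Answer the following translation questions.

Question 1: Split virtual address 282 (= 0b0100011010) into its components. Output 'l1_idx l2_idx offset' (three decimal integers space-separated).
Answer: 2 0 26

Derivation:
vaddr = 282 = 0b0100011010
  top 3 bits -> l1_idx = 2
  next 2 bits -> l2_idx = 0
  bottom 5 bits -> offset = 26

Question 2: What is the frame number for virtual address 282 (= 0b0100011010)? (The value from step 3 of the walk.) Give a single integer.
Answer: 50

Derivation:
vaddr = 282: l1_idx=2, l2_idx=0
L1[2] = 0; L2[0][0] = 50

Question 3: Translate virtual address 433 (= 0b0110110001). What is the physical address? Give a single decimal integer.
Answer: 3121

Derivation:
vaddr = 433 = 0b0110110001
Split: l1_idx=3, l2_idx=1, offset=17
L1[3] = 2
L2[2][1] = 97
paddr = 97 * 32 + 17 = 3121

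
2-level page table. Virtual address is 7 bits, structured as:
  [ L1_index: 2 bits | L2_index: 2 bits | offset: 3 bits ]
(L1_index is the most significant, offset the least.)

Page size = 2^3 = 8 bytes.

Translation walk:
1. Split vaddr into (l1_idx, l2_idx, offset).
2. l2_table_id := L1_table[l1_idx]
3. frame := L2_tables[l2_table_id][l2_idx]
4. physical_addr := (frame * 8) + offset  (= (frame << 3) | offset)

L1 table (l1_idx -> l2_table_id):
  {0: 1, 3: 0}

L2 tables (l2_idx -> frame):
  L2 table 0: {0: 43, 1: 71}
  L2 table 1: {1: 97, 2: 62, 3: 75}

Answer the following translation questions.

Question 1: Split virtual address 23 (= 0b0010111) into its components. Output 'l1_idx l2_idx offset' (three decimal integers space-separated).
Answer: 0 2 7

Derivation:
vaddr = 23 = 0b0010111
  top 2 bits -> l1_idx = 0
  next 2 bits -> l2_idx = 2
  bottom 3 bits -> offset = 7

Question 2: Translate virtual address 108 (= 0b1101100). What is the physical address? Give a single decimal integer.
Answer: 572

Derivation:
vaddr = 108 = 0b1101100
Split: l1_idx=3, l2_idx=1, offset=4
L1[3] = 0
L2[0][1] = 71
paddr = 71 * 8 + 4 = 572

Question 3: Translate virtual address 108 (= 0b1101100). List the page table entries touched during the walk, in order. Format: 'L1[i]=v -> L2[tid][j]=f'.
Answer: L1[3]=0 -> L2[0][1]=71

Derivation:
vaddr = 108 = 0b1101100
Split: l1_idx=3, l2_idx=1, offset=4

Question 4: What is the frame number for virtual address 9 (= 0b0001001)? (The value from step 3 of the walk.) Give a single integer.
Answer: 97

Derivation:
vaddr = 9: l1_idx=0, l2_idx=1
L1[0] = 1; L2[1][1] = 97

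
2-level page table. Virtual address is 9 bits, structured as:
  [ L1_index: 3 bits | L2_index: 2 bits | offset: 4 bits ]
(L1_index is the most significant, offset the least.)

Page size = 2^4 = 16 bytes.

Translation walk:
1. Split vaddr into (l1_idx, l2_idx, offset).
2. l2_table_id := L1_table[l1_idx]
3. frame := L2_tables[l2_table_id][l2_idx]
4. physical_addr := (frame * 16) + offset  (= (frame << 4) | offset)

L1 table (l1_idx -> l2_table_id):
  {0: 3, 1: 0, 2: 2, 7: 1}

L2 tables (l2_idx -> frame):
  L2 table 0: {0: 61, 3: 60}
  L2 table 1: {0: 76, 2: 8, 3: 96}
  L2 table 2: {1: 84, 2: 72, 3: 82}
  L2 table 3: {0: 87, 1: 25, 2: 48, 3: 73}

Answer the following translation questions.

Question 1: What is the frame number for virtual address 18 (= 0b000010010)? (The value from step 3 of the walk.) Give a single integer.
Answer: 25

Derivation:
vaddr = 18: l1_idx=0, l2_idx=1
L1[0] = 3; L2[3][1] = 25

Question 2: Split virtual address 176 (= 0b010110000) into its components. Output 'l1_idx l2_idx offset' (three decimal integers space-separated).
Answer: 2 3 0

Derivation:
vaddr = 176 = 0b010110000
  top 3 bits -> l1_idx = 2
  next 2 bits -> l2_idx = 3
  bottom 4 bits -> offset = 0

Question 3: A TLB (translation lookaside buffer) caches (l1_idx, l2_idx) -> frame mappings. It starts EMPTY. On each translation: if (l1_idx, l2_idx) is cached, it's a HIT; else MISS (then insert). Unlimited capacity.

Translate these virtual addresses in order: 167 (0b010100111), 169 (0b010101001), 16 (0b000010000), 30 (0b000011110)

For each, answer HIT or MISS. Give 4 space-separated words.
vaddr=167: (2,2) not in TLB -> MISS, insert
vaddr=169: (2,2) in TLB -> HIT
vaddr=16: (0,1) not in TLB -> MISS, insert
vaddr=30: (0,1) in TLB -> HIT

Answer: MISS HIT MISS HIT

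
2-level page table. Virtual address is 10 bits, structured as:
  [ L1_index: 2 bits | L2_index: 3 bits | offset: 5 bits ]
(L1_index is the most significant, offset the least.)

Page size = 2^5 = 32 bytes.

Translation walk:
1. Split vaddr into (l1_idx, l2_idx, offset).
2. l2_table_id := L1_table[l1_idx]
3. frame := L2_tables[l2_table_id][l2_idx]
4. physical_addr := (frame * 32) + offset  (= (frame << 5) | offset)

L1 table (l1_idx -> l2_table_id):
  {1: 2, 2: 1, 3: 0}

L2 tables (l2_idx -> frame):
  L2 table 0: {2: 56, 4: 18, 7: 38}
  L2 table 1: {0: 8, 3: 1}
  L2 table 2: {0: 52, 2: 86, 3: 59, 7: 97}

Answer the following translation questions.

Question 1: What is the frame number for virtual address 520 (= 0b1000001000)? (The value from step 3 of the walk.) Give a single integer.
vaddr = 520: l1_idx=2, l2_idx=0
L1[2] = 1; L2[1][0] = 8

Answer: 8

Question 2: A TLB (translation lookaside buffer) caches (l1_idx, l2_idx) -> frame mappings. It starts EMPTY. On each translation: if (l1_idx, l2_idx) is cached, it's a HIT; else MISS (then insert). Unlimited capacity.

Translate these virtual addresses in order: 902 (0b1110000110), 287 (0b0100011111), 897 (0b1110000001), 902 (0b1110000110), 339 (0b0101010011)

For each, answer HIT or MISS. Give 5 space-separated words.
vaddr=902: (3,4) not in TLB -> MISS, insert
vaddr=287: (1,0) not in TLB -> MISS, insert
vaddr=897: (3,4) in TLB -> HIT
vaddr=902: (3,4) in TLB -> HIT
vaddr=339: (1,2) not in TLB -> MISS, insert

Answer: MISS MISS HIT HIT MISS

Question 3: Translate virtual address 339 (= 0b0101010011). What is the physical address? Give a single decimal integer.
Answer: 2771

Derivation:
vaddr = 339 = 0b0101010011
Split: l1_idx=1, l2_idx=2, offset=19
L1[1] = 2
L2[2][2] = 86
paddr = 86 * 32 + 19 = 2771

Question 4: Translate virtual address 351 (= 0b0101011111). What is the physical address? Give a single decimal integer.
Answer: 2783

Derivation:
vaddr = 351 = 0b0101011111
Split: l1_idx=1, l2_idx=2, offset=31
L1[1] = 2
L2[2][2] = 86
paddr = 86 * 32 + 31 = 2783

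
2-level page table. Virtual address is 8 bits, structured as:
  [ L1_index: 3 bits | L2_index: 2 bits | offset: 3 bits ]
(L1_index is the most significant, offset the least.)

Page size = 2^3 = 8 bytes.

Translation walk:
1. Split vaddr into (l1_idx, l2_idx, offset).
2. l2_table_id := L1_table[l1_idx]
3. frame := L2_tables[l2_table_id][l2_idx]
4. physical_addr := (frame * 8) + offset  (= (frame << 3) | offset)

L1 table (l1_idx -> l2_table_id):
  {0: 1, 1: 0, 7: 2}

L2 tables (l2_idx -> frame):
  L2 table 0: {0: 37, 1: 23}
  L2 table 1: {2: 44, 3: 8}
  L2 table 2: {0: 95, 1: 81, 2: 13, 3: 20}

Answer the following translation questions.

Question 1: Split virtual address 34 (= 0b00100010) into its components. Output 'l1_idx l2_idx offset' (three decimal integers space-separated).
Answer: 1 0 2

Derivation:
vaddr = 34 = 0b00100010
  top 3 bits -> l1_idx = 1
  next 2 bits -> l2_idx = 0
  bottom 3 bits -> offset = 2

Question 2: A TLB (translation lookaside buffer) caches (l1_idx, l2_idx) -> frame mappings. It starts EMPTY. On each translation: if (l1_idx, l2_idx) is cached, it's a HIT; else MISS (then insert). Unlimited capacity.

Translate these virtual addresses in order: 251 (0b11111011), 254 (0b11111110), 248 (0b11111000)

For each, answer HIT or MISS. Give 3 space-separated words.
vaddr=251: (7,3) not in TLB -> MISS, insert
vaddr=254: (7,3) in TLB -> HIT
vaddr=248: (7,3) in TLB -> HIT

Answer: MISS HIT HIT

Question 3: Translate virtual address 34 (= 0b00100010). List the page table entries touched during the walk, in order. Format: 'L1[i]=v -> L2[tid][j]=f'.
Answer: L1[1]=0 -> L2[0][0]=37

Derivation:
vaddr = 34 = 0b00100010
Split: l1_idx=1, l2_idx=0, offset=2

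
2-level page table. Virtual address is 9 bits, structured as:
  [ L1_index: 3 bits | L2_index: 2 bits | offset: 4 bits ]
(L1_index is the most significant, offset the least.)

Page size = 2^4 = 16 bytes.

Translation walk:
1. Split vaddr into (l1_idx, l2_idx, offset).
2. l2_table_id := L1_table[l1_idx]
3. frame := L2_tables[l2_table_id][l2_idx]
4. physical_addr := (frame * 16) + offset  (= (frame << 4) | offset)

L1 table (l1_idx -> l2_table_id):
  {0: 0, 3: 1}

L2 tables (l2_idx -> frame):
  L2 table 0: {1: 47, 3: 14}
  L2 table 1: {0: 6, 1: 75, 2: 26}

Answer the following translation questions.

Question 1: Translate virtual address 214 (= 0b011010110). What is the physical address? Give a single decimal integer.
vaddr = 214 = 0b011010110
Split: l1_idx=3, l2_idx=1, offset=6
L1[3] = 1
L2[1][1] = 75
paddr = 75 * 16 + 6 = 1206

Answer: 1206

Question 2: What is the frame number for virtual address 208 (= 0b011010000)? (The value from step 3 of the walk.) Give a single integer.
vaddr = 208: l1_idx=3, l2_idx=1
L1[3] = 1; L2[1][1] = 75

Answer: 75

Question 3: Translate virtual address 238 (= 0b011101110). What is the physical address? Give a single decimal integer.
vaddr = 238 = 0b011101110
Split: l1_idx=3, l2_idx=2, offset=14
L1[3] = 1
L2[1][2] = 26
paddr = 26 * 16 + 14 = 430

Answer: 430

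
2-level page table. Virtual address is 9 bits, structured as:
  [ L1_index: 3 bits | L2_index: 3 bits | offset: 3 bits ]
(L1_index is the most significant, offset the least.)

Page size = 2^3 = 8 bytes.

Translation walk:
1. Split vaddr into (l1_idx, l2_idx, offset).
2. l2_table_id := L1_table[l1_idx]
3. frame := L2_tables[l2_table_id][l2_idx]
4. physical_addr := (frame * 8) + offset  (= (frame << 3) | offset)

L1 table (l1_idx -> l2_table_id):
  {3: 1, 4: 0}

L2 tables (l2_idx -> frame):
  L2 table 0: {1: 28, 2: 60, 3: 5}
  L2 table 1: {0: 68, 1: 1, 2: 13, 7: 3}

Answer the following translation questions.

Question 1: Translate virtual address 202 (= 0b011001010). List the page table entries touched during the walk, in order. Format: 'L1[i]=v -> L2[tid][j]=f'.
Answer: L1[3]=1 -> L2[1][1]=1

Derivation:
vaddr = 202 = 0b011001010
Split: l1_idx=3, l2_idx=1, offset=2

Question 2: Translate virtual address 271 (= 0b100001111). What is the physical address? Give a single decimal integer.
vaddr = 271 = 0b100001111
Split: l1_idx=4, l2_idx=1, offset=7
L1[4] = 0
L2[0][1] = 28
paddr = 28 * 8 + 7 = 231

Answer: 231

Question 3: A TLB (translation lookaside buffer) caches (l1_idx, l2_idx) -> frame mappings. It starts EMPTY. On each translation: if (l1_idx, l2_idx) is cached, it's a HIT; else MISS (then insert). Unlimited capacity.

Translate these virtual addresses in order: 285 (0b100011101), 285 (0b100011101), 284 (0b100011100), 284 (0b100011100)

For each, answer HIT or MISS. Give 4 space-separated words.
vaddr=285: (4,3) not in TLB -> MISS, insert
vaddr=285: (4,3) in TLB -> HIT
vaddr=284: (4,3) in TLB -> HIT
vaddr=284: (4,3) in TLB -> HIT

Answer: MISS HIT HIT HIT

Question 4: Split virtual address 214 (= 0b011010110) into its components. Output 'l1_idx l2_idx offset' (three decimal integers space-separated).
Answer: 3 2 6

Derivation:
vaddr = 214 = 0b011010110
  top 3 bits -> l1_idx = 3
  next 3 bits -> l2_idx = 2
  bottom 3 bits -> offset = 6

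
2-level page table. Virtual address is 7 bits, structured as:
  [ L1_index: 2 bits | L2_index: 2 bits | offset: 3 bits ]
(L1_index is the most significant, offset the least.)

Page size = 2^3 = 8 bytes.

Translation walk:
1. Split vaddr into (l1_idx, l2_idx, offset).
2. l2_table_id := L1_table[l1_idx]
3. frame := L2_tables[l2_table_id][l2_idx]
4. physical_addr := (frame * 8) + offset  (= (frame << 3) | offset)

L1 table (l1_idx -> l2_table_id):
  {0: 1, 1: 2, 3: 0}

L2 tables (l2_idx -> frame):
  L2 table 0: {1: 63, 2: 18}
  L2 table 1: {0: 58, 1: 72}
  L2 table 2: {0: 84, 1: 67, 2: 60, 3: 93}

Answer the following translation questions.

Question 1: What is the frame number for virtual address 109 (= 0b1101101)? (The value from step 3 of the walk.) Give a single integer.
Answer: 63

Derivation:
vaddr = 109: l1_idx=3, l2_idx=1
L1[3] = 0; L2[0][1] = 63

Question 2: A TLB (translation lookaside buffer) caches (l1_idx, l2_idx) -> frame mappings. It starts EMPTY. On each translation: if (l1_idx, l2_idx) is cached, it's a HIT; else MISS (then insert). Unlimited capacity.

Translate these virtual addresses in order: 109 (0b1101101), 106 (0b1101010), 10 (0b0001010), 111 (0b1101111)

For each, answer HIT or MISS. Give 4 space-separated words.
vaddr=109: (3,1) not in TLB -> MISS, insert
vaddr=106: (3,1) in TLB -> HIT
vaddr=10: (0,1) not in TLB -> MISS, insert
vaddr=111: (3,1) in TLB -> HIT

Answer: MISS HIT MISS HIT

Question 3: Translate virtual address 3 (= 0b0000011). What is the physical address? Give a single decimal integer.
Answer: 467

Derivation:
vaddr = 3 = 0b0000011
Split: l1_idx=0, l2_idx=0, offset=3
L1[0] = 1
L2[1][0] = 58
paddr = 58 * 8 + 3 = 467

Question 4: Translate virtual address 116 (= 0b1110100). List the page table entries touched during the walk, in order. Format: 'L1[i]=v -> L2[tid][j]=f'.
Answer: L1[3]=0 -> L2[0][2]=18

Derivation:
vaddr = 116 = 0b1110100
Split: l1_idx=3, l2_idx=2, offset=4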